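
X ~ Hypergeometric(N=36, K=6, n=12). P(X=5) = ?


P(X=5) = C(6,5)*C(30,7) / C(36,12)
= 6*2035800 / 1251677700
= 12214800/1251677700 = 36/3689

36/3689


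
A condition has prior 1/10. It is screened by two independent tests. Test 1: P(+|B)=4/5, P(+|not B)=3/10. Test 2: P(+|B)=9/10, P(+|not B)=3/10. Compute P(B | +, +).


After test 1: P(+) = 4/5*1/10 + 3/10*9/10 = 7/20
P(B|+) = (2/25)/(7/20) = 8/35
After test 2 (use post1 as new prior): P(+) = 9/10*8/35 + 3/10*27/35 = 153/350
P(B|+,+) = (36/175)/(153/350) = 8/17

8/17


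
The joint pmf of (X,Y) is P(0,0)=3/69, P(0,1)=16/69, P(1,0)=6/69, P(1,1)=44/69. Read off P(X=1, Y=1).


Read from table: P(X=1, Y=1) = 44/69

44/69


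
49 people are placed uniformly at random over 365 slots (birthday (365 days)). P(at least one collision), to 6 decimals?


P(all different) = prod((365-i)/365 for i=0..48) = 0.034220
P(at least one match) = 1 - 0.034220 = 0.965780

0.965780


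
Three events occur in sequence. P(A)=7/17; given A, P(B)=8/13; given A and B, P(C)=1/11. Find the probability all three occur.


P(A∩B∩C) = P(A) * P(B|A) * P(C|A∩B)
= 7/17 * 8/13 * 1/11
= 56/221 * 1/11 = 56/2431

56/2431


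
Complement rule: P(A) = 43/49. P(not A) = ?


P(A') = 1 - P(A) = 1 - 43/49 = 6/49

6/49


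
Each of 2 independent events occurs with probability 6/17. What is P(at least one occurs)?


P(at least one) = 1 - P(none)
P(none) = (1 - 6/17)^2 = (11/17)^2 = 121/289
P(at least one) = 1 - 121/289 = 168/289

168/289


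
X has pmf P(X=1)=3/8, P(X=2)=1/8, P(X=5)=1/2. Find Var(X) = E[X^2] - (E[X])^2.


E[X] = 25/8, E[X^2] = 107/8
Var(X) = E[X^2] - (E[X])^2 = 107/8 - (25/8)^2 = 231/64

231/64


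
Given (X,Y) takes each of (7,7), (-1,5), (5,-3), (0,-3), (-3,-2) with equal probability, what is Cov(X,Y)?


E[X]=8/5, E[Y]=4/5, E[XY]=7
Cov(X,Y) = E[XY] - E[X]E[Y] = 7 - 8/5*4/5 = 143/25

143/25


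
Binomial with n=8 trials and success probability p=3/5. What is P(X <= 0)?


P(X<=0) = P(X=0)
= 256/390625
= 256/390625

256/390625


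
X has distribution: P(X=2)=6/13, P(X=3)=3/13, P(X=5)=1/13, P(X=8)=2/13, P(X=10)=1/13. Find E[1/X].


E[1/X] = sum(g(x)*P(x))
= 1/2*6/13 + 1/3*3/13 + 1/5*1/13 + 1/8*2/13 + 1/10*1/13
= 7/20

7/20


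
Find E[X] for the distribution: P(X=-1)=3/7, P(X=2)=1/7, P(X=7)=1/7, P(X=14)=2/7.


E[X] = sum(x * P(x))
= -1*3/7 + 2*1/7 + 7*1/7 + 14*2/7
= 34/7

34/7


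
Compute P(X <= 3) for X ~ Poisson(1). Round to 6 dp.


P(X<=3) = e^(-1)*1^0/0! + e^(-1)*1^1/1! + e^(-1)*1^2/2! + e^(-1)*1^3/3!
≈ 0.3678794412 + 0.3678794412 + 0.1839397206 + 0.0613132402
= 0.9810118432
≈ 0.981012

0.981012


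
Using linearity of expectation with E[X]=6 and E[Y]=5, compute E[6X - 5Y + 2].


E[6X - 5Y + 2] = 6*E[X] - 5*E[Y] + 2
= (6)*(6) + (-5)*(5) + (2)
= 36 - 25 + 2 = 13

13


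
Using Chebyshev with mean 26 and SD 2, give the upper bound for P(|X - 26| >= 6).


k = 6/2 = 3
Chebyshev: P(|X-mu| >= k*sigma) <= 1/k^2 = 1/3^2 = 1/9

1/9


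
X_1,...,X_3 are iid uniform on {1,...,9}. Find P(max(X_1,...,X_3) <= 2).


P(max <= 2) = P(all X_i <= 2) = (P(X_1 <= 2))^3
= (2/9)^3 = 8/729

8/729


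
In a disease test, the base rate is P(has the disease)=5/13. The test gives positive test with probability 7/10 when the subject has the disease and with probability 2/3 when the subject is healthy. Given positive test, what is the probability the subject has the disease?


P(A) = P(A|B)P(B) + P(A|B')P(B') = 7/10*5/13 + 2/3*8/13 = 53/78
P(B|A) = P(A|B)P(B)/P(A) = (7/26)/(53/78) = 21/53

21/53


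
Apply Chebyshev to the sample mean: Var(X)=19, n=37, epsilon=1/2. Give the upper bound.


Var(Xbar) = Var(X)/n = 19/37
Chebyshev: P(|Xbar-mu| >= 1/2) <= Var(Xbar)/(1/2)^2 = (19/37)/(1/4) = 76/37
Bound exceeds 1, so trivial bound: 1

1


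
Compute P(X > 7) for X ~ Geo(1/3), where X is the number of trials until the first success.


P(X > 7) = P(first 7 trials all fail) = (1-p)^7 = (2/3)^7 = 128/2187

128/2187


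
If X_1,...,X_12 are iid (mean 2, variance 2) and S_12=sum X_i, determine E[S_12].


E[S_n] = n*E[X_1] = 12*2 = 24

24


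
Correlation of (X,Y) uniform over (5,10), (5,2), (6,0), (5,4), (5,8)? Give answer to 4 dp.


Cov(X,Y) = -0.9600, Var(X) = 0.1600, Var(Y) = 13.7600
rho = Cov/(sqrt(VarX)*sqrt(VarY)) = -0.6470

-0.6470


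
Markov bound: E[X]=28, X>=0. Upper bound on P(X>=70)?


Markov: P(X >= a) <= E[X]/a
P(X >= 70) <= 28/70 = 2/5

2/5


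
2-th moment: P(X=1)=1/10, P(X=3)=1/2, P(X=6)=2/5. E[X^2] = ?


E[X^2] = sum(x^2 * P(x))
= 1*1/10 + 9*1/2 + 36*2/5
= 19

19


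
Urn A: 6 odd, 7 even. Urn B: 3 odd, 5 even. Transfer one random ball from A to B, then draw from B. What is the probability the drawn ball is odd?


P(transfer odd) = 6/13; P(transfer even) = 7/13
If odd transferred: Urn II has 4 odd of 9, so P(odd|odd moved) = 4/9
If even transferred: Urn II has 3 odd of 9, so P(odd|even moved) = 1/3
By total probability: P(odd) = 6/13*4/9 + 7/13*1/3 = 5/13

5/13


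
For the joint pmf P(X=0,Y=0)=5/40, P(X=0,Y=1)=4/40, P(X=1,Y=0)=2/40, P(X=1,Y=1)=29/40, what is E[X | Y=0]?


P(Y=0) = 7/40
E[X|Y=0] = (0*5 + 1*2)/7 = 2/7

2/7


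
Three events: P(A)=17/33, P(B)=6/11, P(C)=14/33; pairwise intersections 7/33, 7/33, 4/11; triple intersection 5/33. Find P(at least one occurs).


P(A∪B∪C) = P(A)+P(B)+P(C) - P(AB)-P(AC)-P(BC) + P(ABC)
= 17/33+6/11+14/33 - 7/33-7/33-4/11 + 5/33
= 28/33

28/33


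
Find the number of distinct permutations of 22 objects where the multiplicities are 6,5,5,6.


22! = 1124000727777607680000
Denominator: 6!=720 * 5!=120 * 5!=120 * 6!=720
Coefficient = 1124000727777607680000 / 7464960000 = 150570227808

150570227808


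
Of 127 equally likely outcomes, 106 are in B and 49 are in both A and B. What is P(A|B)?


P(A|B) = P(A∩B)/P(B) = (49/127)/(106/127) = 49/106

49/106


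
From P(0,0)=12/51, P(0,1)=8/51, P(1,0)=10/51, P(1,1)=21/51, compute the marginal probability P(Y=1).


P(Y=1) = P(0,1)+P(1,1) = 8/51 + 21/51 = 29/51

29/51


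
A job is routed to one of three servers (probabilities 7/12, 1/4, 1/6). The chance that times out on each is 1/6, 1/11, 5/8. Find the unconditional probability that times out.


P(A) = P(A|B1)P(B1) + P(A|B2)P(B2) + P(A|B3)P(B3)
= 1/6*7/12 + 1/11*1/4 + 5/8*1/6
= 7/72 + 1/44 + 5/48 = 355/1584

355/1584


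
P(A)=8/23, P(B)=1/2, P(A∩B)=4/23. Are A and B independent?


P(A)*P(B) = 8/23*1/2 = 4/23
P(A∩B) = 4/23, which equals P(A)P(B), so independent

Yes, A and B are independent


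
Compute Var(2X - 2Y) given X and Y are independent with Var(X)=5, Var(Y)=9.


Independence => Cov(X,Y)=0
Var(2X - 2Y) = 2^2*Var(X) + (-2)^2*Var(Y)
= 4*5 + 4*9 = 56

56


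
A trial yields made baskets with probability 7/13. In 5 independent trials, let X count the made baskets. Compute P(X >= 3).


P(X>=3) = P(X=3) + P(X=4) + P(X=5)
= 123480/371293 + 72030/371293 + 16807/371293
= 212317/371293

212317/371293


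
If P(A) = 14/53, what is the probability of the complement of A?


P(A') = 1 - P(A) = 1 - 14/53 = 39/53

39/53


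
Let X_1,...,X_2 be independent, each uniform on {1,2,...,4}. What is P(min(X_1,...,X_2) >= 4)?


P(min >= 4) = P(all X_i >= 4) = (P(X_1 >= 4))^2
= (1/4)^2 = 1/16

1/16


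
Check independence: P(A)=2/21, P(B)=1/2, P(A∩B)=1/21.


P(A)*P(B) = 2/21*1/2 = 1/21
P(A∩B) = 1/21, which equals P(A)P(B), so independent

Yes, A and B are independent


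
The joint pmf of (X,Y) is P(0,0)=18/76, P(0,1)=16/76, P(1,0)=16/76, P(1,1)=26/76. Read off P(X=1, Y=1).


Read from table: P(X=1, Y=1) = 26/76 = 13/38

13/38


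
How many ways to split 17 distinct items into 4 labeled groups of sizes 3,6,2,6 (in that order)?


17! = 355687428096000
Denominator: 3!=6 * 6!=720 * 2!=2 * 6!=720
Coefficient = 355687428096000 / 6220800 = 57177120

57177120


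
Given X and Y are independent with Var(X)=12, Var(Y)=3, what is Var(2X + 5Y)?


Independence => Cov(X,Y)=0
Var(2X + 5Y) = 2^2*Var(X) + 5^2*Var(Y)
= 4*12 + 25*3 = 123

123


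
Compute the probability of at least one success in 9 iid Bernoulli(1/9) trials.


P(at least one) = 1 - P(none)
P(none) = (1 - 1/9)^9 = (8/9)^9 = 134217728/387420489
P(at least one) = 1 - 134217728/387420489 = 253202761/387420489

253202761/387420489


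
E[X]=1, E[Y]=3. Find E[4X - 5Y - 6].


E[4X - 5Y - 6] = 4*E[X] - 5*E[Y] - 6
= (4)*(1) + (-5)*(3) + (-6)
= 4 - 15 - 6 = -17

-17


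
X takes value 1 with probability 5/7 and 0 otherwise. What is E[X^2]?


For Bernoulli: X in {0,1}
E[X^2] = 0^2*(1-5/7) + 1^2*5/7 = 5/7

5/7


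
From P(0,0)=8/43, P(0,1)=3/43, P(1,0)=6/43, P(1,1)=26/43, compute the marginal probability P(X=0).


P(X=0) = P(0,0)+P(0,1) = 8/43 + 3/43 = 11/43

11/43


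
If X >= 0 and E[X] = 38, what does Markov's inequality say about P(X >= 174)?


Markov: P(X >= a) <= E[X]/a
P(X >= 174) <= 38/174 = 19/87

19/87


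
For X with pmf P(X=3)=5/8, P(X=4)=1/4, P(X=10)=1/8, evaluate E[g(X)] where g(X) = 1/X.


E[1/X] = sum(g(x)*P(x))
= 1/3*5/8 + 1/4*1/4 + 1/10*1/8
= 17/60

17/60


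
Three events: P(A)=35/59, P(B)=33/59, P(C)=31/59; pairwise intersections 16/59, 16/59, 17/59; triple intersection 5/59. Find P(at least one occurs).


P(A∪B∪C) = P(A)+P(B)+P(C) - P(AB)-P(AC)-P(BC) + P(ABC)
= 35/59+33/59+31/59 - 16/59-16/59-17/59 + 5/59
= 55/59

55/59


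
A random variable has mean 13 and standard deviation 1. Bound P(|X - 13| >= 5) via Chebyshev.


k = 5/1 = 5
Chebyshev: P(|X-mu| >= k*sigma) <= 1/k^2 = 1/5^2 = 1/25

1/25


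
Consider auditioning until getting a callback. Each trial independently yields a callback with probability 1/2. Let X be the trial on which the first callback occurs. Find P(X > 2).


P(X > 2) = P(first 2 trials all fail) = (1-p)^2 = (1/2)^2 = 1/4

1/4


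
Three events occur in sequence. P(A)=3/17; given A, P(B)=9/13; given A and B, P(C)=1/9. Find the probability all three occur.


P(A∩B∩C) = P(A) * P(B|A) * P(C|A∩B)
= 3/17 * 9/13 * 1/9
= 27/221 * 1/9 = 3/221

3/221


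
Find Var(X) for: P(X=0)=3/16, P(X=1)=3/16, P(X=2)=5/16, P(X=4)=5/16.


E[X] = 33/16, E[X^2] = 103/16
Var(X) = E[X^2] - (E[X])^2 = 103/16 - (33/16)^2 = 559/256

559/256


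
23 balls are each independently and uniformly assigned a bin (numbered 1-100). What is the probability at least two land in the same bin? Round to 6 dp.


P(all different) = prod((100-i)/100 for i=0..22) = 0.064282
P(at least one match) = 1 - 0.064282 = 0.935718

0.935718


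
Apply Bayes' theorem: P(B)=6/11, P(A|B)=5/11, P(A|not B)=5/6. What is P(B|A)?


P(A) = P(A|B)P(B) + P(A|B')P(B') = 5/11*6/11 + 5/6*5/11 = 455/726
P(B|A) = P(A|B)P(B)/P(A) = (30/121)/(455/726) = 36/91

36/91


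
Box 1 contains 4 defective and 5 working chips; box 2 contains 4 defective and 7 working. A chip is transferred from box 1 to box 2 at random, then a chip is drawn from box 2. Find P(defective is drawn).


P(transfer defective) = 4/9; P(transfer working) = 5/9
If defective transferred: Urn II has 5 defective of 12, so P(defective|defective moved) = 5/12
If working transferred: Urn II has 4 defective of 12, so P(defective|working moved) = 1/3
By total probability: P(defective) = 4/9*5/12 + 5/9*1/3 = 10/27

10/27


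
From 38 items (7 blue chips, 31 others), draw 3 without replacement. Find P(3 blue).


P(X=3) = C(7,3)*C(31,0) / C(38,3)
= 35*1 / 8436
= 35/8436

35/8436


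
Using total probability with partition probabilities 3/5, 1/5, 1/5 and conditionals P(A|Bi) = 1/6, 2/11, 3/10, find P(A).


P(A) = P(A|B1)P(B1) + P(A|B2)P(B2) + P(A|B3)P(B3)
= 1/6*3/5 + 2/11*1/5 + 3/10*1/5
= 1/10 + 2/55 + 3/50 = 54/275

54/275


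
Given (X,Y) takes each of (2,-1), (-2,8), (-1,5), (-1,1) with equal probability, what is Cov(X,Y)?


E[X]=-1/2, E[Y]=13/4, E[XY]=-6
Cov(X,Y) = E[XY] - E[X]E[Y] = -6 + 1/2*13/4 = -35/8

-35/8


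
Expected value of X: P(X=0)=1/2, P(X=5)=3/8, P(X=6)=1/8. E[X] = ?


E[X] = sum(x * P(x))
= 0*1/2 + 5*3/8 + 6*1/8
= 21/8

21/8


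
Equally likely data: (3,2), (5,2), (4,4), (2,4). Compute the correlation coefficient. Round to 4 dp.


Cov(X,Y) = -0.5000, Var(X) = 1.2500, Var(Y) = 1.0000
rho = Cov/(sqrt(VarX)*sqrt(VarY)) = -0.4472

-0.4472


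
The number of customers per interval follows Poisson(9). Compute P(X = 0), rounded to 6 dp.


P(X=0) = e^(-9) * 9^0 / 0!
≈ 0.0001234098041 * 1 / 1
≈ 0.000123

0.000123


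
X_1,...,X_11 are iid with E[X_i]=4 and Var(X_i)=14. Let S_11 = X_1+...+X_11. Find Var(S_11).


By independence, Var(S_n) = n*Var(X_1) = 11*14 = 154

154


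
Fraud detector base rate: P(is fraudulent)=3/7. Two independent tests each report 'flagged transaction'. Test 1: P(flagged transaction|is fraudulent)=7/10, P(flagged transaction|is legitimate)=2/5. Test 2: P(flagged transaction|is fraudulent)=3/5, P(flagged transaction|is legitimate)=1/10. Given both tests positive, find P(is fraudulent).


After test 1: P(+) = 7/10*3/7 + 2/5*4/7 = 37/70
P(B|+) = (3/10)/(37/70) = 21/37
After test 2 (use post1 as new prior): P(+) = 3/5*21/37 + 1/10*16/37 = 71/185
P(B|+,+) = (63/185)/(71/185) = 63/71

63/71


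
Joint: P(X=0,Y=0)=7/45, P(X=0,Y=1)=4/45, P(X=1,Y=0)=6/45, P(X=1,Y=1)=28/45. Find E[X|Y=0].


P(Y=0) = 13/45
E[X|Y=0] = (0*7 + 1*6)/13 = 6/13

6/13


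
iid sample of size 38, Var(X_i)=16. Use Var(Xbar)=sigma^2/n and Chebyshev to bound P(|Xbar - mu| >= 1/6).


Var(Xbar) = Var(X)/n = 16/38
Chebyshev: P(|Xbar-mu| >= 1/6) <= Var(Xbar)/(1/6)^2 = (8/19)/(1/36) = 288/19
Bound exceeds 1, so trivial bound: 1

1


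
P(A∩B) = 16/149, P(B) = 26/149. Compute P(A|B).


P(A|B) = P(A∩B)/P(B) = (16/149)/(26/149) = 16/26 = 8/13

8/13


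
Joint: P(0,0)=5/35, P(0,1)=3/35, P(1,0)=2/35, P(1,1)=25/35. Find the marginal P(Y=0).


P(Y=0) = P(0,0)+P(1,0) = 5/35 + 2/35 = 7/35 = 1/5

1/5


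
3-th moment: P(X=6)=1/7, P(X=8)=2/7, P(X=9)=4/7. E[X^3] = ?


E[X^3] = sum(x^3 * P(x))
= 216*1/7 + 512*2/7 + 729*4/7
= 4156/7

4156/7


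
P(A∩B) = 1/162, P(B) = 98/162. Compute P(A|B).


P(A|B) = P(A∩B)/P(B) = (1/162)/(98/162) = 1/98

1/98


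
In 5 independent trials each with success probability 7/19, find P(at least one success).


P(at least one) = 1 - P(none)
P(none) = (1 - 7/19)^5 = (12/19)^5 = 248832/2476099
P(at least one) = 1 - 248832/2476099 = 2227267/2476099

2227267/2476099


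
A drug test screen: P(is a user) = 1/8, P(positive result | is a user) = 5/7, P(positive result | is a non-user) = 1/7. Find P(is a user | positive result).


P(A) = P(A|B)P(B) + P(A|B')P(B') = 5/7*1/8 + 1/7*7/8 = 3/14
P(B|A) = P(A|B)P(B)/P(A) = (5/56)/(3/14) = 5/12

5/12


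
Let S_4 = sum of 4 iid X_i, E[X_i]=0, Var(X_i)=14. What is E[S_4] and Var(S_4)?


E[S_n] = n*mu = 4*0 = 0
Var(S_n) = n*sigma^2 = 4*14 = 56

E[S_4]=0, Var(S_4)=56


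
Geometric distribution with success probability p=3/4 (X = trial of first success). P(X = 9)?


P(X=9) = (1-p)^8 * p = (1/4)^8 * 3/4
= 1/65536 * 3/4 = 3/262144

3/262144


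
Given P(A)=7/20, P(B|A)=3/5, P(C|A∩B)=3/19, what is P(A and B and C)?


P(A∩B∩C) = P(A) * P(B|A) * P(C|A∩B)
= 7/20 * 3/5 * 3/19
= 21/100 * 3/19 = 63/1900

63/1900


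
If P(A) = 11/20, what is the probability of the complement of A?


P(A') = 1 - P(A) = 1 - 11/20 = 9/20

9/20


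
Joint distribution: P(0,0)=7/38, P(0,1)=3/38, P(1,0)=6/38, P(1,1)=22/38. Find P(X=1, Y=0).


Read from table: P(X=1, Y=0) = 6/38 = 3/19

3/19


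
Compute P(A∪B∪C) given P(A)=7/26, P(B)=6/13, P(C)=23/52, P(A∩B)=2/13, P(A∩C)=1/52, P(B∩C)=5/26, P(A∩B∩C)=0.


P(A∪B∪C) = P(A)+P(B)+P(C) - P(AB)-P(AC)-P(BC) + P(ABC)
= 7/26+6/13+23/52 - 2/13-1/52-5/26 + 0
= 21/26

21/26


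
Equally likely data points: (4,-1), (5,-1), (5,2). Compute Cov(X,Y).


E[X]=14/3, E[Y]=0, E[XY]=1/3
Cov(X,Y) = E[XY] - E[X]E[Y] = 1/3 - 14/3*0 = 1/3

1/3


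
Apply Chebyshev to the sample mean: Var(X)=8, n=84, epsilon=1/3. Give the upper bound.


Var(Xbar) = Var(X)/n = 8/84
Chebyshev: P(|Xbar-mu| >= 1/3) <= Var(Xbar)/(1/3)^2 = (2/21)/(1/9) = 6/7

6/7


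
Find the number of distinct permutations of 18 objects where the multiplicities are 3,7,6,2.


18! = 6402373705728000
Denominator: 3!=6 * 7!=5040 * 6!=720 * 2!=2
Coefficient = 6402373705728000 / 43545600 = 147026880

147026880


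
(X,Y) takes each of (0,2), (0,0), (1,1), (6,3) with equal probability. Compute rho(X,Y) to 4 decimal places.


Cov(X,Y) = 2.1250, Var(X) = 6.1875, Var(Y) = 1.2500
rho = Cov/(sqrt(VarX)*sqrt(VarY)) = 0.7641

0.7641


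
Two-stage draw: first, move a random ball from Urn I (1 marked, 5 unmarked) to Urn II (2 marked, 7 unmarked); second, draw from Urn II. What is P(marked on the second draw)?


P(transfer marked) = 1/6; P(transfer unmarked) = 5/6
If marked transferred: Urn II has 3 marked of 10, so P(marked|marked moved) = 3/10
If unmarked transferred: Urn II has 2 marked of 10, so P(marked|unmarked moved) = 1/5
By total probability: P(marked) = 1/6*3/10 + 5/6*1/5 = 13/60

13/60


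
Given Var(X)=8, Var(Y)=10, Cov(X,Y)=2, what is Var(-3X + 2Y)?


Var(-3X + 2Y) = (-3)^2*Var(X) + 2^2*Var(Y) + 2*(-3)*2*Cov(X,Y)
= 9*8 + 4*10 - 12*2
= 72 + 40 - 24 = 88

88


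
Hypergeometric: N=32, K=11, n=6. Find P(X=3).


P(X=3) = C(11,3)*C(21,3) / C(32,6)
= 165*1330 / 906192
= 219450/906192 = 5225/21576

5225/21576


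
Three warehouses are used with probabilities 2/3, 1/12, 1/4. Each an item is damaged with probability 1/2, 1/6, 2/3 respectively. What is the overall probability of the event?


P(A) = P(A|B1)P(B1) + P(A|B2)P(B2) + P(A|B3)P(B3)
= 1/2*2/3 + 1/6*1/12 + 2/3*1/4
= 1/3 + 1/72 + 1/6 = 37/72

37/72


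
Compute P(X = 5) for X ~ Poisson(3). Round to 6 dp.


P(X=5) = e^(-3) * 3^5 / 5!
≈ 0.04978706837 * 243 / 120
≈ 0.100819

0.100819


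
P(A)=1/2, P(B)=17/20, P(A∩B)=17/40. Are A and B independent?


P(A)*P(B) = 1/2*17/20 = 17/40
P(A∩B) = 17/40, which equals P(A)P(B), so independent

Yes, A and B are independent


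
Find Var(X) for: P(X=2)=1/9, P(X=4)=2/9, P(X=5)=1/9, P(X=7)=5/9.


E[X] = 50/9, E[X^2] = 34
Var(X) = E[X^2] - (E[X])^2 = 34 - (50/9)^2 = 254/81

254/81


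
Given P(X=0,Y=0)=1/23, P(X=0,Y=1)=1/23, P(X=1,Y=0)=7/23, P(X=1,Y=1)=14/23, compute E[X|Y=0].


P(Y=0) = 8/23
E[X|Y=0] = (0*1 + 1*7)/8 = 7/8

7/8


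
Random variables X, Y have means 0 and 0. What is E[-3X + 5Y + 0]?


E[-3X + 5Y + 0] = -3*E[X] + 5*E[Y] + 0
= (-3)*(0) + (5)*(0) + (0)
= 0 + 0 + 0 = 0

0


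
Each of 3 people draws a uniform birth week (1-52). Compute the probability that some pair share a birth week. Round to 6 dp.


P(all different) = prod((52-i)/52 for i=0..2) = 0.943047
P(at least one match) = 1 - 0.943047 = 0.056953

0.056953


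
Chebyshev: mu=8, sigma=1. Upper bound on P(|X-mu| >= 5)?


k = 5/1 = 5
Chebyshev: P(|X-mu| >= k*sigma) <= 1/k^2 = 1/5^2 = 1/25

1/25


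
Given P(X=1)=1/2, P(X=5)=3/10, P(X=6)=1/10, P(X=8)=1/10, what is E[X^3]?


E[X^3] = sum(g(x)*P(x))
= 1*1/2 + 125*3/10 + 216*1/10 + 512*1/10
= 554/5

554/5


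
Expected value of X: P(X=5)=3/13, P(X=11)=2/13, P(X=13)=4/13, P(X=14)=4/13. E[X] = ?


E[X] = sum(x * P(x))
= 5*3/13 + 11*2/13 + 13*4/13 + 14*4/13
= 145/13

145/13


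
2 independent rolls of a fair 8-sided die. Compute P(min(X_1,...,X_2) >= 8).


P(min >= 8) = P(all X_i >= 8) = (P(X_1 >= 8))^2
= (1/8)^2 = 1/64

1/64


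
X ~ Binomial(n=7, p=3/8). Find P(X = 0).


P(X=0) = C(7,0) * p^0 * (1-p)^7
= 1 * 1 * 78125/2097152
= 78125/2097152

78125/2097152


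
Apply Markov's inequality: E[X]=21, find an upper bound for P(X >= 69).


Markov: P(X >= a) <= E[X]/a
P(X >= 69) <= 21/69 = 7/23

7/23


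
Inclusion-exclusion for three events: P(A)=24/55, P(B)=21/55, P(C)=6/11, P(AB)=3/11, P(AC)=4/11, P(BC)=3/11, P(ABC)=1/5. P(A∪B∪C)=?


P(A∪B∪C) = P(A)+P(B)+P(C) - P(AB)-P(AC)-P(BC) + P(ABC)
= 24/55+21/55+6/11 - 3/11-4/11-3/11 + 1/5
= 36/55

36/55


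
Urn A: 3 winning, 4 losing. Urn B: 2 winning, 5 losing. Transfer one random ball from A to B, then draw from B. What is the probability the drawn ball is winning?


P(transfer winning) = 3/7; P(transfer losing) = 4/7
If winning transferred: Urn II has 3 winning of 8, so P(winning|winning moved) = 3/8
If losing transferred: Urn II has 2 winning of 8, so P(winning|losing moved) = 1/4
By total probability: P(winning) = 3/7*3/8 + 4/7*1/4 = 17/56

17/56


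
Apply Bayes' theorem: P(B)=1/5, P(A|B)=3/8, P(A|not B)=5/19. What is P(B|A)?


P(A) = P(A|B)P(B) + P(A|B')P(B') = 3/8*1/5 + 5/19*4/5 = 217/760
P(B|A) = P(A|B)P(B)/P(A) = (3/40)/(217/760) = 57/217

57/217


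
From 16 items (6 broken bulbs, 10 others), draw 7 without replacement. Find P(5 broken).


P(X=5) = C(6,5)*C(10,2) / C(16,7)
= 6*45 / 11440
= 270/11440 = 27/1144

27/1144


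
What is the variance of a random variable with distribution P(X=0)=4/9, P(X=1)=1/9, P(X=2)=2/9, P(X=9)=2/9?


E[X] = 23/9, E[X^2] = 19
Var(X) = E[X^2] - (E[X])^2 = 19 - (23/9)^2 = 1010/81

1010/81


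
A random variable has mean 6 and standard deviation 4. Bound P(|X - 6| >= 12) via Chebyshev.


k = 12/4 = 3
Chebyshev: P(|X-mu| >= k*sigma) <= 1/k^2 = 1/3^2 = 1/9

1/9


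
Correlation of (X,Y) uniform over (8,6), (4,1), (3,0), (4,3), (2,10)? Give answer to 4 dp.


Cov(X,Y) = 0.0000, Var(X) = 4.1600, Var(Y) = 13.2000
rho = Cov/(sqrt(VarX)*sqrt(VarY)) = 0.0000

0.0000


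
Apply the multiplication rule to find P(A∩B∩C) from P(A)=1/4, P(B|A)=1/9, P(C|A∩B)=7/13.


P(A∩B∩C) = P(A) * P(B|A) * P(C|A∩B)
= 1/4 * 1/9 * 7/13
= 1/36 * 7/13 = 7/468

7/468


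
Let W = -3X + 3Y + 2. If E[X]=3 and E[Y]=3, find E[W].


E[-3X + 3Y + 2] = -3*E[X] + 3*E[Y] + 2
= (-3)*(3) + (3)*(3) + (2)
= -9 + 9 + 2 = 2

2


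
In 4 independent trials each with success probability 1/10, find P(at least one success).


P(at least one) = 1 - P(none)
P(none) = (1 - 1/10)^4 = (9/10)^4 = 6561/10000
P(at least one) = 1 - 6561/10000 = 3439/10000

3439/10000


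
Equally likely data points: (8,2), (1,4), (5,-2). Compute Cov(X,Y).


E[X]=14/3, E[Y]=4/3, E[XY]=10/3
Cov(X,Y) = E[XY] - E[X]E[Y] = 10/3 - 14/3*4/3 = -26/9

-26/9


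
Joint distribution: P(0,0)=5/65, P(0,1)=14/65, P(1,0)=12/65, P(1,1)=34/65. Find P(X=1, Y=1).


Read from table: P(X=1, Y=1) = 34/65

34/65


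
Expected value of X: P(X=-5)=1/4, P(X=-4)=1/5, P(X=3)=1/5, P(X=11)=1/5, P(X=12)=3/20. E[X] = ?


E[X] = sum(x * P(x))
= -5*1/4 - 4*1/5 + 3*1/5 + 11*1/5 + 12*3/20
= 51/20

51/20


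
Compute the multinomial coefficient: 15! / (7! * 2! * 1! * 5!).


15! = 1307674368000
Denominator: 7!=5040 * 2!=2 * 1!=1 * 5!=120
Coefficient = 1307674368000 / 1209600 = 1081080

1081080


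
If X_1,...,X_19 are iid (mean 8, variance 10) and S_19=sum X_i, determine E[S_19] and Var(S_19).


E[S_n] = n*mu = 19*8 = 152
Var(S_n) = n*sigma^2 = 19*10 = 190

E[S_19]=152, Var(S_19)=190


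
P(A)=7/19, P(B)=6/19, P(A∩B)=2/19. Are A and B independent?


P(A)*P(B) = 7/19*6/19 = 42/361
P(A∩B) = 2/19 != 42/361, so not independent

No, A and B are not independent


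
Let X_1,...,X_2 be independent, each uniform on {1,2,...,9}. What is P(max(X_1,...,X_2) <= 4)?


P(max <= 4) = P(all X_i <= 4) = (P(X_1 <= 4))^2
= (4/9)^2 = 16/81

16/81


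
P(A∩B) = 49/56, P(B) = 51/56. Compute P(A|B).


P(A|B) = P(A∩B)/P(B) = (49/56)/(51/56) = 49/51

49/51


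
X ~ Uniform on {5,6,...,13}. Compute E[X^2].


E[X^2] = (1/9) * sum(x^2 for x=5..13)
= 789/9 = 263/3

263/3


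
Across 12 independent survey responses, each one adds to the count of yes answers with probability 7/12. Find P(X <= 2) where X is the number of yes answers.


P(X<=2) = P(X=0) + P(X=1) + P(X=2)
= 244140625/8916100448256 + 341796875/743008370688 + 5263671875/1486016741376
= 35927734375/8916100448256

35927734375/8916100448256


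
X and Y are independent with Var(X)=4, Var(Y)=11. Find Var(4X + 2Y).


Independence => Cov(X,Y)=0
Var(4X + 2Y) = 4^2*Var(X) + 2^2*Var(Y)
= 16*4 + 4*11 = 108

108


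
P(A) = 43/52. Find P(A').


P(A') = 1 - P(A) = 1 - 43/52 = 9/52

9/52


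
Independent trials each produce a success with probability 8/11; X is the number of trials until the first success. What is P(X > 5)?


P(X > 5) = P(first 5 trials all fail) = (1-p)^5 = (3/11)^5 = 243/161051

243/161051


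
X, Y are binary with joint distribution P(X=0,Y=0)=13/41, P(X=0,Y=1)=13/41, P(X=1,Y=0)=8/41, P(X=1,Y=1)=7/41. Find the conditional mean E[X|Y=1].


P(Y=1) = 20/41
E[X|Y=1] = (0*13 + 1*7)/20 = 7/20

7/20


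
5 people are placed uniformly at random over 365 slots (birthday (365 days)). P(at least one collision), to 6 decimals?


P(all different) = prod((365-i)/365 for i=0..4) = 0.972864
P(at least one match) = 1 - 0.972864 = 0.027136

0.027136


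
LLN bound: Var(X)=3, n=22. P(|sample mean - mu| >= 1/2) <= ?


Var(Xbar) = Var(X)/n = 3/22
Chebyshev: P(|Xbar-mu| >= 1/2) <= Var(Xbar)/(1/2)^2 = (3/22)/(1/4) = 6/11

6/11


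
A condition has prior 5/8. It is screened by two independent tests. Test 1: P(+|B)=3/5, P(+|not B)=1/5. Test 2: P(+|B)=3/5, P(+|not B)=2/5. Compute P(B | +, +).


After test 1: P(+) = 3/5*5/8 + 1/5*3/8 = 9/20
P(B|+) = (3/8)/(9/20) = 5/6
After test 2 (use post1 as new prior): P(+) = 3/5*5/6 + 2/5*1/6 = 17/30
P(B|+,+) = (1/2)/(17/30) = 15/17

15/17


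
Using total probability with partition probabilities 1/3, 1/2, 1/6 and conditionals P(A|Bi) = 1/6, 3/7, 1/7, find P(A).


P(A) = P(A|B1)P(B1) + P(A|B2)P(B2) + P(A|B3)P(B3)
= 1/6*1/3 + 3/7*1/2 + 1/7*1/6
= 1/18 + 3/14 + 1/42 = 37/126

37/126


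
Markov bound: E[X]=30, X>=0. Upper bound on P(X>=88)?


Markov: P(X >= a) <= E[X]/a
P(X >= 88) <= 30/88 = 15/44

15/44


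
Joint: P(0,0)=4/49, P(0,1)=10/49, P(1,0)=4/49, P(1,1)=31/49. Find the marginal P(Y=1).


P(Y=1) = P(0,1)+P(1,1) = 10/49 + 31/49 = 41/49

41/49


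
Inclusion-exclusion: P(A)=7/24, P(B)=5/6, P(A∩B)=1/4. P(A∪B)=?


P(A∪B) = P(A) + P(B) - P(A∩B)
= 7/24 + 5/6 - 1/4 = 7/8

7/8


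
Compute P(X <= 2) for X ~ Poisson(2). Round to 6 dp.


P(X<=2) = e^(-2)*2^0/0! + e^(-2)*2^1/1! + e^(-2)*2^2/2!
≈ 0.1353352832 + 0.2706705665 + 0.2706705665
= 0.6766764162
≈ 0.676676

0.676676


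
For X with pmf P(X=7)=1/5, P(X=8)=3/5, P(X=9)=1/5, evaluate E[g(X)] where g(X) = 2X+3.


E[2X+3] = sum(g(x)*P(x))
= 17*1/5 + 19*3/5 + 21*1/5
= 19

19


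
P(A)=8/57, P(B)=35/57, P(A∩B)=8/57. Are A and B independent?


P(A)*P(B) = 8/57*35/57 = 280/3249
P(A∩B) = 8/57 != 280/3249, so not independent

No, A and B are not independent


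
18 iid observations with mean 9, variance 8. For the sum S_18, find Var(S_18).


By independence, Var(S_n) = n*Var(X_1) = 18*8 = 144

144


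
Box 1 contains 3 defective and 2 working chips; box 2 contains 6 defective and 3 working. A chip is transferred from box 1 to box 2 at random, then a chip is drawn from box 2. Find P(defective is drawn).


P(transfer defective) = 3/5; P(transfer working) = 2/5
If defective transferred: Urn II has 7 defective of 10, so P(defective|defective moved) = 7/10
If working transferred: Urn II has 6 defective of 10, so P(defective|working moved) = 3/5
By total probability: P(defective) = 3/5*7/10 + 2/5*3/5 = 33/50

33/50


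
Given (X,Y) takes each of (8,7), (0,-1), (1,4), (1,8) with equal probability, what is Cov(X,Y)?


E[X]=5/2, E[Y]=9/2, E[XY]=17
Cov(X,Y) = E[XY] - E[X]E[Y] = 17 - 5/2*9/2 = 23/4

23/4


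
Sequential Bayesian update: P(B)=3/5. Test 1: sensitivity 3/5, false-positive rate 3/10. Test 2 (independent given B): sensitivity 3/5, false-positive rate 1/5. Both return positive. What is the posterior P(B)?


After test 1: P(+) = 3/5*3/5 + 3/10*2/5 = 12/25
P(B|+) = (9/25)/(12/25) = 3/4
After test 2 (use post1 as new prior): P(+) = 3/5*3/4 + 1/5*1/4 = 1/2
P(B|+,+) = (9/20)/(1/2) = 9/10

9/10


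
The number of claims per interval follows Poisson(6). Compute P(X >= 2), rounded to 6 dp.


P(X>=2) = 1 - P(X<=1) = 1 - (e^(-6)*6^0/0! + e^(-6)*6^1/1!)
≈ 1 - (0.0024787522 + 0.0148725131)
= 1 - 0.0173512653 = 0.9826487347
≈ 0.982649

0.982649


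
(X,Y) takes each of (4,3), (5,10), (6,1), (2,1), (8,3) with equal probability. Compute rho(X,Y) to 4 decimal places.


Cov(X,Y) = 0.8000, Var(X) = 4.0000, Var(Y) = 11.0400
rho = Cov/(sqrt(VarX)*sqrt(VarY)) = 0.1204

0.1204


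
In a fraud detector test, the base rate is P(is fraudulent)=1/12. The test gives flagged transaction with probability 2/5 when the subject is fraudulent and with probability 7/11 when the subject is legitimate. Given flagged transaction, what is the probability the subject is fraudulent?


P(A) = P(A|B)P(B) + P(A|B')P(B') = 2/5*1/12 + 7/11*11/12 = 37/60
P(B|A) = P(A|B)P(B)/P(A) = (1/30)/(37/60) = 2/37

2/37


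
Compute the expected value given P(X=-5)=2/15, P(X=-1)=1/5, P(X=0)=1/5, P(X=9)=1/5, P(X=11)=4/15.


E[X] = sum(x * P(x))
= -5*2/15 - 1*1/5 + 0*1/5 + 9*1/5 + 11*4/15
= 58/15

58/15


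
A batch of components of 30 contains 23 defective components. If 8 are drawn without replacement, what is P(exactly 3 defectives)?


P(X=3) = C(23,3)*C(7,5) / C(30,8)
= 1771*21 / 5852925
= 37191/5852925 = 539/84825

539/84825


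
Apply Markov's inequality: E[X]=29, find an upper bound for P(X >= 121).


Markov: P(X >= a) <= E[X]/a
P(X >= 121) <= 29/121

29/121


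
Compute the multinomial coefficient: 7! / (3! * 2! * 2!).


7! = 5040
Denominator: 3!=6 * 2!=2 * 2!=2
Coefficient = 5040 / 24 = 210

210


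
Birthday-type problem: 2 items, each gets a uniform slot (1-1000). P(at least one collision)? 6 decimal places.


P(all different) = prod((1000-i)/1000 for i=0..1) = 0.999000
P(at least one match) = 1 - 0.999000 = 0.001000

0.001000


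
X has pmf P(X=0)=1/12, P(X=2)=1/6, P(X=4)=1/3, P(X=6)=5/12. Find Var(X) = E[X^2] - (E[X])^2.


E[X] = 25/6, E[X^2] = 21
Var(X) = E[X^2] - (E[X])^2 = 21 - (25/6)^2 = 131/36

131/36


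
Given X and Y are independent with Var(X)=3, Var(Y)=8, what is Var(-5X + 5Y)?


Independence => Cov(X,Y)=0
Var(-5X + 5Y) = (-5)^2*Var(X) + 5^2*Var(Y)
= 25*3 + 25*8 = 275

275


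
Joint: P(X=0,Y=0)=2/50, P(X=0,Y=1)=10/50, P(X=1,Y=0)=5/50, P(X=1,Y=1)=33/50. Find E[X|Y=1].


P(Y=1) = 43/50
E[X|Y=1] = (0*10 + 1*33)/43 = 33/43

33/43


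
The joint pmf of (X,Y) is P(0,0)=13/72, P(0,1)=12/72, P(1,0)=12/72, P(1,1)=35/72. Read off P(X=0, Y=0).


Read from table: P(X=0, Y=0) = 13/72

13/72


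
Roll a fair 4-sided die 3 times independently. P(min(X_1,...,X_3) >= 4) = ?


P(min >= 4) = P(all X_i >= 4) = (P(X_1 >= 4))^3
= (1/4)^3 = 1/64

1/64


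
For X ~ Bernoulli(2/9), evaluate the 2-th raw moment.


For Bernoulli: X in {0,1}
E[X^2] = 0^2*(1-2/9) + 1^2*2/9 = 2/9

2/9


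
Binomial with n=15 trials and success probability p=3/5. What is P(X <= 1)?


P(X<=1) = P(X=0) + P(X=1)
= 32768/30517578125 + 147456/6103515625
= 770048/30517578125

770048/30517578125


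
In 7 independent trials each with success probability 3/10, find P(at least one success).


P(at least one) = 1 - P(none)
P(none) = (1 - 3/10)^7 = (7/10)^7 = 823543/10000000
P(at least one) = 1 - 823543/10000000 = 9176457/10000000

9176457/10000000


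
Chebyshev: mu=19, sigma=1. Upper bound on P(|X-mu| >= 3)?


k = 3/1 = 3
Chebyshev: P(|X-mu| >= k*sigma) <= 1/k^2 = 1/3^2 = 1/9

1/9


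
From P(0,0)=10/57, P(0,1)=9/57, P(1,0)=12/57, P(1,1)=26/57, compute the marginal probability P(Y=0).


P(Y=0) = P(0,0)+P(1,0) = 10/57 + 12/57 = 22/57

22/57


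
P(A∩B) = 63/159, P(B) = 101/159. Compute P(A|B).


P(A|B) = P(A∩B)/P(B) = (63/159)/(101/159) = 63/101

63/101


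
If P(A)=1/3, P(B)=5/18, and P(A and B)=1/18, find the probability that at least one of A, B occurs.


P(A∪B) = P(A) + P(B) - P(A∩B)
= 1/3 + 5/18 - 1/18 = 5/9

5/9


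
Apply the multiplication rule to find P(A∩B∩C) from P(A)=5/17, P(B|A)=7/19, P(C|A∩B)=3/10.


P(A∩B∩C) = P(A) * P(B|A) * P(C|A∩B)
= 5/17 * 7/19 * 3/10
= 35/323 * 3/10 = 21/646

21/646


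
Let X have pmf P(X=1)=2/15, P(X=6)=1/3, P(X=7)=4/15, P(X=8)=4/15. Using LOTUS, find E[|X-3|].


E[|X-3|] = sum(g(x)*P(x))
= 2*2/15 + 3*1/3 + 4*4/15 + 5*4/15
= 11/3

11/3


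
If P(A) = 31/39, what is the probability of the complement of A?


P(A') = 1 - P(A) = 1 - 31/39 = 8/39

8/39


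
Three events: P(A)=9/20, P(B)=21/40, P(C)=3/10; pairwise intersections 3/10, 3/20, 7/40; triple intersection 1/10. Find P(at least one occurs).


P(A∪B∪C) = P(A)+P(B)+P(C) - P(AB)-P(AC)-P(BC) + P(ABC)
= 9/20+21/40+3/10 - 3/10-3/20-7/40 + 1/10
= 3/4

3/4


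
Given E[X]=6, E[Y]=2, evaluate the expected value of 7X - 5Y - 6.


E[7X - 5Y - 6] = 7*E[X] - 5*E[Y] - 6
= (7)*(6) + (-5)*(2) + (-6)
= 42 - 10 - 6 = 26

26


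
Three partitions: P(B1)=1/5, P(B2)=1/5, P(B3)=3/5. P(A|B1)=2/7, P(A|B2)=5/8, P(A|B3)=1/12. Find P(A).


P(A) = P(A|B1)P(B1) + P(A|B2)P(B2) + P(A|B3)P(B3)
= 2/7*1/5 + 5/8*1/5 + 1/12*3/5
= 2/35 + 1/8 + 1/20 = 13/56

13/56


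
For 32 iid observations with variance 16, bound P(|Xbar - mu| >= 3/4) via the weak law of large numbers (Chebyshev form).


Var(Xbar) = Var(X)/n = 16/32
Chebyshev: P(|Xbar-mu| >= 3/4) <= Var(Xbar)/(3/4)^2 = (1/2)/(9/16) = 8/9

8/9


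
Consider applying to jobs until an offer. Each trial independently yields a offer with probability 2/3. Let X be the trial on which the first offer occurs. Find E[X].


For geometric (trials until first success), E[X] = 1/p = 1/(2/3) = 3/2

3/2


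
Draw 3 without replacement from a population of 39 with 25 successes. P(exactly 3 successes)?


P(X=3) = C(25,3)*C(14,0) / C(39,3)
= 2300*1 / 9139
= 2300/9139

2300/9139


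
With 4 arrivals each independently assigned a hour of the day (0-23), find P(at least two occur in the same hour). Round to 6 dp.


P(all different) = prod((24-i)/24 for i=0..3) = 0.768663
P(at least one match) = 1 - 0.768663 = 0.231337

0.231337


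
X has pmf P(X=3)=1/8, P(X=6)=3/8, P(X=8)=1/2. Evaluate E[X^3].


E[X^3] = sum(x^3 * P(x))
= 27*1/8 + 216*3/8 + 512*1/2
= 2723/8

2723/8


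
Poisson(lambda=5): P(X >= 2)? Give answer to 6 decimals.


P(X>=2) = 1 - P(X<=1) = 1 - (e^(-5)*5^0/0! + e^(-5)*5^1/1!)
≈ 1 - (0.0067379470 + 0.0336897350)
= 1 - 0.0404276820 = 0.9595723180
≈ 0.959572

0.959572


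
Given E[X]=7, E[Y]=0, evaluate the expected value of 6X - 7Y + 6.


E[6X - 7Y + 6] = 6*E[X] - 7*E[Y] + 6
= (6)*(7) + (-7)*(0) + (6)
= 42 + 0 + 6 = 48

48


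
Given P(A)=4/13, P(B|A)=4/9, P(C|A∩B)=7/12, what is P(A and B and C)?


P(A∩B∩C) = P(A) * P(B|A) * P(C|A∩B)
= 4/13 * 4/9 * 7/12
= 16/117 * 7/12 = 28/351

28/351


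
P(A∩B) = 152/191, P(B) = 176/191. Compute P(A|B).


P(A|B) = P(A∩B)/P(B) = (152/191)/(176/191) = 152/176 = 19/22

19/22


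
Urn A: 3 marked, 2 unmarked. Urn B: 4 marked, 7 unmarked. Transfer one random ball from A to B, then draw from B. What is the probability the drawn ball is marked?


P(transfer marked) = 3/5; P(transfer unmarked) = 2/5
If marked transferred: Urn II has 5 marked of 12, so P(marked|marked moved) = 5/12
If unmarked transferred: Urn II has 4 marked of 12, so P(marked|unmarked moved) = 1/3
By total probability: P(marked) = 3/5*5/12 + 2/5*1/3 = 23/60

23/60


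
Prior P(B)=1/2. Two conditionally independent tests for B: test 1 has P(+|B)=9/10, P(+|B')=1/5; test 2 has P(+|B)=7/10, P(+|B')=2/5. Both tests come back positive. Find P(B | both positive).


After test 1: P(+) = 9/10*1/2 + 1/5*1/2 = 11/20
P(B|+) = (9/20)/(11/20) = 9/11
After test 2 (use post1 as new prior): P(+) = 7/10*9/11 + 2/5*2/11 = 71/110
P(B|+,+) = (63/110)/(71/110) = 63/71

63/71


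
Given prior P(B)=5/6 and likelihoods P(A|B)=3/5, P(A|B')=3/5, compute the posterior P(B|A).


P(A) = P(A|B)P(B) + P(A|B')P(B') = 3/5*5/6 + 3/5*1/6 = 3/5
P(B|A) = P(A|B)P(B)/P(A) = (1/2)/(3/5) = 5/6

5/6


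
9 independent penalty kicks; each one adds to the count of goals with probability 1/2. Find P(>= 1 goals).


P(at least one) = 1 - P(none)
P(none) = (1 - 1/2)^9 = (1/2)^9 = 1/512
P(at least one) = 1 - 1/512 = 511/512

511/512


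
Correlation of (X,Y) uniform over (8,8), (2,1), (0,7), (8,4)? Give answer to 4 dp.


Cov(X,Y) = 2.0000, Var(X) = 12.7500, Var(Y) = 7.5000
rho = Cov/(sqrt(VarX)*sqrt(VarY)) = 0.2045

0.2045


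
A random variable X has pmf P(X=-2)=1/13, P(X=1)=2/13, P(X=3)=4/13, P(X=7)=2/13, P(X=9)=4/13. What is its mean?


E[X] = sum(x * P(x))
= -2*1/13 + 1*2/13 + 3*4/13 + 7*2/13 + 9*4/13
= 62/13

62/13


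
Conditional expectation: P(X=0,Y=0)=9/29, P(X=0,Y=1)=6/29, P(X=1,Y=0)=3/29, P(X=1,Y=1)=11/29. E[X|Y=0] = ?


P(Y=0) = 12/29
E[X|Y=0] = (0*9 + 1*3)/12 = 3/12 = 1/4

1/4


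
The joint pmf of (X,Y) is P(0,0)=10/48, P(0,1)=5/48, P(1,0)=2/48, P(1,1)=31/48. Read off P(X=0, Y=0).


Read from table: P(X=0, Y=0) = 10/48 = 5/24

5/24


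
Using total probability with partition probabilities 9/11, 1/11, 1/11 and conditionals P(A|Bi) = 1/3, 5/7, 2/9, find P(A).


P(A) = P(A|B1)P(B1) + P(A|B2)P(B2) + P(A|B3)P(B3)
= 1/3*9/11 + 5/7*1/11 + 2/9*1/11
= 3/11 + 5/77 + 2/99 = 248/693

248/693


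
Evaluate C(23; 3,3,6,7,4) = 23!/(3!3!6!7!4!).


23! = 25852016738884976640000
Denominator: 3!=6 * 3!=6 * 6!=720 * 7!=5040 * 4!=24
Coefficient = 25852016738884976640000 / 3135283200 = 8245512475200

8245512475200


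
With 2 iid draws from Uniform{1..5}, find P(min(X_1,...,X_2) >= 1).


P(min >= 1) = P(all X_i >= 1) = (P(X_1 >= 1))^2
= (5/5)^2 = 1^2 = 1

1


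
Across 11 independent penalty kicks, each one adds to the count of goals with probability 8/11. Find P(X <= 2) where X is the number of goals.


P(X<=2) = P(X=0) + P(X=1) + P(X=2)
= 177147/285311670611 + 472392/25937424601 + 6298560/25937424601
= 74657619/285311670611

74657619/285311670611


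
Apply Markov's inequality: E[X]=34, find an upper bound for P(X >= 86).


Markov: P(X >= a) <= E[X]/a
P(X >= 86) <= 34/86 = 17/43

17/43


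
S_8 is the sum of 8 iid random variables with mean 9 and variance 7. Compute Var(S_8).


By independence, Var(S_n) = n*Var(X_1) = 8*7 = 56

56


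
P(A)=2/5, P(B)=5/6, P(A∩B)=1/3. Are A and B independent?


P(A)*P(B) = 2/5*5/6 = 1/3
P(A∩B) = 1/3, which equals P(A)P(B), so independent

Yes, A and B are independent


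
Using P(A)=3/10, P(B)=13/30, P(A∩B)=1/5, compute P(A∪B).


P(A∪B) = P(A) + P(B) - P(A∩B)
= 3/10 + 13/30 - 1/5 = 8/15

8/15


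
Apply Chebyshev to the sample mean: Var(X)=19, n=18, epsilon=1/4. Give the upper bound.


Var(Xbar) = Var(X)/n = 19/18
Chebyshev: P(|Xbar-mu| >= 1/4) <= Var(Xbar)/(1/4)^2 = (19/18)/(1/16) = 152/9
Bound exceeds 1, so trivial bound: 1

1


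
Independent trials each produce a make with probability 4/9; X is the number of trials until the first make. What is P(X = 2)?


P(X=2) = (1-p)^1 * p = (5/9)^1 * 4/9
= 5/9 * 4/9 = 20/81

20/81


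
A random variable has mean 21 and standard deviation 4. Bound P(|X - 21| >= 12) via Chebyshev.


k = 12/4 = 3
Chebyshev: P(|X-mu| >= k*sigma) <= 1/k^2 = 1/3^2 = 1/9

1/9


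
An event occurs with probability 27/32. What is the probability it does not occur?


P(A') = 1 - P(A) = 1 - 27/32 = 5/32

5/32


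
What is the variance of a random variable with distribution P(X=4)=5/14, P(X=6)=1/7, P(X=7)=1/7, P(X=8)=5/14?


E[X] = 43/7, E[X^2] = 285/7
Var(X) = E[X^2] - (E[X])^2 = 285/7 - (43/7)^2 = 146/49

146/49


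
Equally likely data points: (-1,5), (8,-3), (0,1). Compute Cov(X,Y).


E[X]=7/3, E[Y]=1, E[XY]=-29/3
Cov(X,Y) = E[XY] - E[X]E[Y] = -29/3 - 7/3*1 = -12

-12


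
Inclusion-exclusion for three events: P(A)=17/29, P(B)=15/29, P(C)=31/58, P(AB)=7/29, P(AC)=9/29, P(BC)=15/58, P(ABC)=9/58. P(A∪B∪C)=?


P(A∪B∪C) = P(A)+P(B)+P(C) - P(AB)-P(AC)-P(BC) + P(ABC)
= 17/29+15/29+31/58 - 7/29-9/29-15/58 + 9/58
= 57/58

57/58
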